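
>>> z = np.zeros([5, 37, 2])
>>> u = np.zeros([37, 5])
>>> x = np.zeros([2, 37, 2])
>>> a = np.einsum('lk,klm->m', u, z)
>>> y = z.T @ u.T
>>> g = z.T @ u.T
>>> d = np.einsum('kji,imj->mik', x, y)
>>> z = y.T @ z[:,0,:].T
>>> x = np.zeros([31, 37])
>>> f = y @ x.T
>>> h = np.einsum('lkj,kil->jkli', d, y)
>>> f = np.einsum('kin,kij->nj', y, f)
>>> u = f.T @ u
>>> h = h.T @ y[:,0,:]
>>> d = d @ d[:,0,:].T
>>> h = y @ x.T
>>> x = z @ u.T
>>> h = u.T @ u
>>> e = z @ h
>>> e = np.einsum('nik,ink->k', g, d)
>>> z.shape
(37, 37, 5)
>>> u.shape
(31, 5)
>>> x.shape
(37, 37, 31)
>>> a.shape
(2,)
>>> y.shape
(2, 37, 37)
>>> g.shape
(2, 37, 37)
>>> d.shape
(37, 2, 37)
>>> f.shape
(37, 31)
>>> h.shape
(5, 5)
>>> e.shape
(37,)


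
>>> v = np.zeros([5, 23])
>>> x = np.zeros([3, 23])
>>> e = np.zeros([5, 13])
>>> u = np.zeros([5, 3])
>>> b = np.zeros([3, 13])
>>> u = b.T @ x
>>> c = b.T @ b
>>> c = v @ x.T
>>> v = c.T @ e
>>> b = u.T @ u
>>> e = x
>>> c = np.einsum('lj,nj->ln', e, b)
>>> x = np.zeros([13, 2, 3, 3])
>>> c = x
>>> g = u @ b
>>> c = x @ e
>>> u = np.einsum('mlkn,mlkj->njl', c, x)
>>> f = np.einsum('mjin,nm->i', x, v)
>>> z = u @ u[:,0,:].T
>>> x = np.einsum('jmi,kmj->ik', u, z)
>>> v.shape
(3, 13)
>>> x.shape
(2, 23)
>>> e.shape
(3, 23)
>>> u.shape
(23, 3, 2)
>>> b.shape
(23, 23)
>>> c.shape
(13, 2, 3, 23)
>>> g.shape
(13, 23)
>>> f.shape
(3,)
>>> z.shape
(23, 3, 23)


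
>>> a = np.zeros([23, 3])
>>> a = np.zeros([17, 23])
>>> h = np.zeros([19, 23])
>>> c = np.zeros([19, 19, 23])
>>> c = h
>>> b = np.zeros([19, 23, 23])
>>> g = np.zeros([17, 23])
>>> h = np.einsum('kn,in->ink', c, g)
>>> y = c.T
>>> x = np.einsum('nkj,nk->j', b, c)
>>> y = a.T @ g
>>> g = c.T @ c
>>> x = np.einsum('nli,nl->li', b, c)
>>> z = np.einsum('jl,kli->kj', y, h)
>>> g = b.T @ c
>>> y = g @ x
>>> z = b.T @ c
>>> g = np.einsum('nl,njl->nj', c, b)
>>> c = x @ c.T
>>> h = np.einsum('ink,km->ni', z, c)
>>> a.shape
(17, 23)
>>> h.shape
(23, 23)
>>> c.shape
(23, 19)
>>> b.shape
(19, 23, 23)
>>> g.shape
(19, 23)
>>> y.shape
(23, 23, 23)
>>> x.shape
(23, 23)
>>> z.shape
(23, 23, 23)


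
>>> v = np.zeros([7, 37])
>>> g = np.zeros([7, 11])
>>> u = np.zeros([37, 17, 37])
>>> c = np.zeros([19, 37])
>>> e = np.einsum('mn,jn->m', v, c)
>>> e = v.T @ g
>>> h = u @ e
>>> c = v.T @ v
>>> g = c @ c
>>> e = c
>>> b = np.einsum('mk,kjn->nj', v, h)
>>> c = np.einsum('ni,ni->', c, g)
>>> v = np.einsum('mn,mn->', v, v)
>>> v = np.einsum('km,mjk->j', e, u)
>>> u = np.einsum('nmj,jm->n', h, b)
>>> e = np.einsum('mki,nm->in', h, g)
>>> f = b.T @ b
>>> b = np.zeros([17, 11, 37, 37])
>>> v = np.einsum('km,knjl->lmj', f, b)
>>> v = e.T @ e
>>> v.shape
(37, 37)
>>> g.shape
(37, 37)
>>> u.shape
(37,)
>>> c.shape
()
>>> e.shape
(11, 37)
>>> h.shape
(37, 17, 11)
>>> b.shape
(17, 11, 37, 37)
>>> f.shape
(17, 17)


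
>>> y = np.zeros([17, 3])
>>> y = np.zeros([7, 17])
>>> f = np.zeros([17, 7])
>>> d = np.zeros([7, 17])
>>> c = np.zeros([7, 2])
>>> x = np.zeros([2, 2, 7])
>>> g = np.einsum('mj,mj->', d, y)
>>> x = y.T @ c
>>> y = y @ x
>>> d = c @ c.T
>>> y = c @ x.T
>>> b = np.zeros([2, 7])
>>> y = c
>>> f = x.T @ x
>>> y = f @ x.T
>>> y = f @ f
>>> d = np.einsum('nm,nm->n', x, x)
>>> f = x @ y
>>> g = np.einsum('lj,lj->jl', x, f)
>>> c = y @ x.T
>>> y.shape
(2, 2)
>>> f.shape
(17, 2)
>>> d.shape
(17,)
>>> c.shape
(2, 17)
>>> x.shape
(17, 2)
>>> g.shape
(2, 17)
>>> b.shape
(2, 7)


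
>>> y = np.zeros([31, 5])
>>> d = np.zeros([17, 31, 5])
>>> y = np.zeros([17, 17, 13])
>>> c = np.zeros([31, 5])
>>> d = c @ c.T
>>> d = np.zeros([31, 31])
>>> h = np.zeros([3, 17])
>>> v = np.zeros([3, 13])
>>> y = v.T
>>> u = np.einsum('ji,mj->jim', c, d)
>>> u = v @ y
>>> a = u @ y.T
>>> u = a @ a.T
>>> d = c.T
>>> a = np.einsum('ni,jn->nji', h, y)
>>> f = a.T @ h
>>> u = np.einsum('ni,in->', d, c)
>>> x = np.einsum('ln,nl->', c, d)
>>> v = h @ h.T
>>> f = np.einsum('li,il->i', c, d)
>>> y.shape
(13, 3)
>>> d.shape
(5, 31)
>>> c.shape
(31, 5)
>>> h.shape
(3, 17)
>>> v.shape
(3, 3)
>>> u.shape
()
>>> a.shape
(3, 13, 17)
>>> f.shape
(5,)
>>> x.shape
()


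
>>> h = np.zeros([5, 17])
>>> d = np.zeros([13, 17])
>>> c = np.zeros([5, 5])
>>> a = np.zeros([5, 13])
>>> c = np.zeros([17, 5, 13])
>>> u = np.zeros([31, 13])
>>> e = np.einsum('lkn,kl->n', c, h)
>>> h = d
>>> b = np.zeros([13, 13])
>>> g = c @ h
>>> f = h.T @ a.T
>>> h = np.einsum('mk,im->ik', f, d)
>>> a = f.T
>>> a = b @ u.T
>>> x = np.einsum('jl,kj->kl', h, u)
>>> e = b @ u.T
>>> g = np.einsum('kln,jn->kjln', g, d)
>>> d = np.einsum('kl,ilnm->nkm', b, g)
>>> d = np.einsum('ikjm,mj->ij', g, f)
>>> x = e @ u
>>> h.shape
(13, 5)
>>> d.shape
(17, 5)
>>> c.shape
(17, 5, 13)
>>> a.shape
(13, 31)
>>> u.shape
(31, 13)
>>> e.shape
(13, 31)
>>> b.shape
(13, 13)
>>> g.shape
(17, 13, 5, 17)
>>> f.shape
(17, 5)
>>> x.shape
(13, 13)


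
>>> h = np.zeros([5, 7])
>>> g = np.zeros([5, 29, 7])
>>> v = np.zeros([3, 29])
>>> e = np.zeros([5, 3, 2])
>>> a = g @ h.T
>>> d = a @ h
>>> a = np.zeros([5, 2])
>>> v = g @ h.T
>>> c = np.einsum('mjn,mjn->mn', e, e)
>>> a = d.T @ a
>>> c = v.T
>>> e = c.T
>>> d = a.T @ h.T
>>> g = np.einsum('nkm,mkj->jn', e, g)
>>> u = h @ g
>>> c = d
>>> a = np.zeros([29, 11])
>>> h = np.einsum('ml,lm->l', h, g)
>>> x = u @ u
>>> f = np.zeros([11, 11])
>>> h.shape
(7,)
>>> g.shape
(7, 5)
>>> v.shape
(5, 29, 5)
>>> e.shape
(5, 29, 5)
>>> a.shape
(29, 11)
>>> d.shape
(2, 29, 5)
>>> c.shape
(2, 29, 5)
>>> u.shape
(5, 5)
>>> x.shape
(5, 5)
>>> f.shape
(11, 11)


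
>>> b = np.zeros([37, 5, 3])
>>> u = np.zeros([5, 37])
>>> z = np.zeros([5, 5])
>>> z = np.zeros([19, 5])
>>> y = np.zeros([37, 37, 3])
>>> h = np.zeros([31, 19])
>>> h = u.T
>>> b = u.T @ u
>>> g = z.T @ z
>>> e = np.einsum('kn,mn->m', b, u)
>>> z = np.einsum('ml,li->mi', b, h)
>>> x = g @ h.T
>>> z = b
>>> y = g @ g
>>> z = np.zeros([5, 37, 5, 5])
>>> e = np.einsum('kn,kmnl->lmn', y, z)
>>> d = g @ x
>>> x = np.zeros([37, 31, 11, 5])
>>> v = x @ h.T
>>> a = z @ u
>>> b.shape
(37, 37)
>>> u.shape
(5, 37)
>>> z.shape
(5, 37, 5, 5)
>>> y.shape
(5, 5)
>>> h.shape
(37, 5)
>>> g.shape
(5, 5)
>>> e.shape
(5, 37, 5)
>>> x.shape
(37, 31, 11, 5)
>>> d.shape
(5, 37)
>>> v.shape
(37, 31, 11, 37)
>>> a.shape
(5, 37, 5, 37)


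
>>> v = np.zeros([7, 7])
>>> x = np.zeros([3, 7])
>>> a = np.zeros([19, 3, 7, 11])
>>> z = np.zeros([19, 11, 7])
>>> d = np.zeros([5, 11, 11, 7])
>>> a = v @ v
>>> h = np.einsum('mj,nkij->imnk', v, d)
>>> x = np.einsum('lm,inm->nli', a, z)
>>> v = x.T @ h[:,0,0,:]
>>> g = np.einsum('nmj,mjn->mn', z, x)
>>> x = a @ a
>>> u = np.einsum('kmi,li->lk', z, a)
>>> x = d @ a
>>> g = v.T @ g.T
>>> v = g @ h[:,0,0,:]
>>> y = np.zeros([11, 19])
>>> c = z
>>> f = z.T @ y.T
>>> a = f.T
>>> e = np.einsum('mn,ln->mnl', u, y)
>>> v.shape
(11, 7, 11)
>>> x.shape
(5, 11, 11, 7)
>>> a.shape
(11, 11, 7)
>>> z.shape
(19, 11, 7)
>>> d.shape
(5, 11, 11, 7)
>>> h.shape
(11, 7, 5, 11)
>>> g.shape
(11, 7, 11)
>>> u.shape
(7, 19)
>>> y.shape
(11, 19)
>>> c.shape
(19, 11, 7)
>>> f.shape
(7, 11, 11)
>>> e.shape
(7, 19, 11)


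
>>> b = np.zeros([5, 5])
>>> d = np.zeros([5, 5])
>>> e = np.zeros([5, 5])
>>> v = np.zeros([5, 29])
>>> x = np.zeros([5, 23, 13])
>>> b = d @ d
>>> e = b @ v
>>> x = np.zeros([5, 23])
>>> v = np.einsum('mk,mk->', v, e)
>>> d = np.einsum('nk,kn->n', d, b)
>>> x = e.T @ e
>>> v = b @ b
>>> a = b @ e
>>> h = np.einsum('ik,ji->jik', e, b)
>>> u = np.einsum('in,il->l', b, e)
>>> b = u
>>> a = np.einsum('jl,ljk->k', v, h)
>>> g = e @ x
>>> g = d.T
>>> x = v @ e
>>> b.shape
(29,)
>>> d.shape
(5,)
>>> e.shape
(5, 29)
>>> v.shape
(5, 5)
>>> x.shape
(5, 29)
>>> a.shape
(29,)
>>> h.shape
(5, 5, 29)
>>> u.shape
(29,)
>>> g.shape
(5,)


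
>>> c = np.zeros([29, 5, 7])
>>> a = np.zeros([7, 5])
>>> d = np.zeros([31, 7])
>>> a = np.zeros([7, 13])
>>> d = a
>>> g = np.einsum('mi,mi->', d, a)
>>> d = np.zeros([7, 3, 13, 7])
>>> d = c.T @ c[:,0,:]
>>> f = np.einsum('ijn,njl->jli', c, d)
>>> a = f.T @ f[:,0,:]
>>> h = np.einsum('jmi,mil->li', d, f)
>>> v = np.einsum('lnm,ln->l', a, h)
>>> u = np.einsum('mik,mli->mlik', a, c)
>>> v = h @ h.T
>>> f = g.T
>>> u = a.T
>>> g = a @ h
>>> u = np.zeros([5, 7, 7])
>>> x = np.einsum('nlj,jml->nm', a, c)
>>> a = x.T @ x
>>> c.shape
(29, 5, 7)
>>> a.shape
(5, 5)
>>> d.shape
(7, 5, 7)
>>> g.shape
(29, 7, 7)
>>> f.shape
()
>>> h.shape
(29, 7)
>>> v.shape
(29, 29)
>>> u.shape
(5, 7, 7)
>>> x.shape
(29, 5)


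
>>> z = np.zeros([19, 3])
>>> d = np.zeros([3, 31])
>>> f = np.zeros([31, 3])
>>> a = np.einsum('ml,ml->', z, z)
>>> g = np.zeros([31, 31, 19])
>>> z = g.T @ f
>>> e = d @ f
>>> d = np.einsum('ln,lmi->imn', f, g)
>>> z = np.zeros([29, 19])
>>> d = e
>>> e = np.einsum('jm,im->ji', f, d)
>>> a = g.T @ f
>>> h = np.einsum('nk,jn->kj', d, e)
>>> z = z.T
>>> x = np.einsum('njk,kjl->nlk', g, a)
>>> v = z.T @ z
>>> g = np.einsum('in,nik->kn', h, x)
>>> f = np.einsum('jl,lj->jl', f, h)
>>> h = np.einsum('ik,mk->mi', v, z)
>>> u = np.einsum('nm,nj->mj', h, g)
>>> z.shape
(19, 29)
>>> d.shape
(3, 3)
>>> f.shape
(31, 3)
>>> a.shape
(19, 31, 3)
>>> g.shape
(19, 31)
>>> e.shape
(31, 3)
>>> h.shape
(19, 29)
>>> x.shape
(31, 3, 19)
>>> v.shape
(29, 29)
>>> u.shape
(29, 31)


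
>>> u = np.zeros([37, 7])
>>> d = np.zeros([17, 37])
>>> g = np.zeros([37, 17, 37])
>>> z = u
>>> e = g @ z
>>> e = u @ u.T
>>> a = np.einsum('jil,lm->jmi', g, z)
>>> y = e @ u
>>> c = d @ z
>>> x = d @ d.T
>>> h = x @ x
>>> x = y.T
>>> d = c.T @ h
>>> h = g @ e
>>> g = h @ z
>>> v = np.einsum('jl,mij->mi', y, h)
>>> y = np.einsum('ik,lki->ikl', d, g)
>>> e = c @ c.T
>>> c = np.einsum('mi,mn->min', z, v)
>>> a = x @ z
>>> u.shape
(37, 7)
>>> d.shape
(7, 17)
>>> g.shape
(37, 17, 7)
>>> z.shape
(37, 7)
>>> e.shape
(17, 17)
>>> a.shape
(7, 7)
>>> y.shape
(7, 17, 37)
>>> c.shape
(37, 7, 17)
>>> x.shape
(7, 37)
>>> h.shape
(37, 17, 37)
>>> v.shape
(37, 17)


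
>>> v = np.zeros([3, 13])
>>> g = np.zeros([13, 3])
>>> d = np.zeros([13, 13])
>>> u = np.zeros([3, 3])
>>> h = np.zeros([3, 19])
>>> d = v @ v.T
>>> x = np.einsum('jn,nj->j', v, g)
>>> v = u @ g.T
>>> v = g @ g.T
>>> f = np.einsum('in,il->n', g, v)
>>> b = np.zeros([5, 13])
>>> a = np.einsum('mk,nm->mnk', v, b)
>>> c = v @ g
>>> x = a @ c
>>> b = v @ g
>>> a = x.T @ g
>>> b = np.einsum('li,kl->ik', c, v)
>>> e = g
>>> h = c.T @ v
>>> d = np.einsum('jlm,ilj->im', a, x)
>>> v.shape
(13, 13)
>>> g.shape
(13, 3)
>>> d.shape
(13, 3)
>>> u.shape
(3, 3)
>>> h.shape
(3, 13)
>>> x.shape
(13, 5, 3)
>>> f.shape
(3,)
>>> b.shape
(3, 13)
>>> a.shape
(3, 5, 3)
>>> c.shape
(13, 3)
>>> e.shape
(13, 3)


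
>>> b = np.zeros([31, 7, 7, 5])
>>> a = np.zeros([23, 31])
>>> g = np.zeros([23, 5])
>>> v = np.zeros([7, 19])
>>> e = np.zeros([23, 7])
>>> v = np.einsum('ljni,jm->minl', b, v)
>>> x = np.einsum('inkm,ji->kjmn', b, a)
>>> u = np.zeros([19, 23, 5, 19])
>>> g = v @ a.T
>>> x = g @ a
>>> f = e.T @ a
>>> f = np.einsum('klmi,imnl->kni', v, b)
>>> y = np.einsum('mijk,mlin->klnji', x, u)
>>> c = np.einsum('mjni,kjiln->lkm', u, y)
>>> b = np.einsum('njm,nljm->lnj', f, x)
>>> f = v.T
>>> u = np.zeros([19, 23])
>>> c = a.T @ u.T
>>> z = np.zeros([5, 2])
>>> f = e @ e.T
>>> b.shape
(5, 19, 7)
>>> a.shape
(23, 31)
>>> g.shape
(19, 5, 7, 23)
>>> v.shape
(19, 5, 7, 31)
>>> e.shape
(23, 7)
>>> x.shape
(19, 5, 7, 31)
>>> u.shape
(19, 23)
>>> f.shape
(23, 23)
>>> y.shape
(31, 23, 19, 7, 5)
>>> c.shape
(31, 19)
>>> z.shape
(5, 2)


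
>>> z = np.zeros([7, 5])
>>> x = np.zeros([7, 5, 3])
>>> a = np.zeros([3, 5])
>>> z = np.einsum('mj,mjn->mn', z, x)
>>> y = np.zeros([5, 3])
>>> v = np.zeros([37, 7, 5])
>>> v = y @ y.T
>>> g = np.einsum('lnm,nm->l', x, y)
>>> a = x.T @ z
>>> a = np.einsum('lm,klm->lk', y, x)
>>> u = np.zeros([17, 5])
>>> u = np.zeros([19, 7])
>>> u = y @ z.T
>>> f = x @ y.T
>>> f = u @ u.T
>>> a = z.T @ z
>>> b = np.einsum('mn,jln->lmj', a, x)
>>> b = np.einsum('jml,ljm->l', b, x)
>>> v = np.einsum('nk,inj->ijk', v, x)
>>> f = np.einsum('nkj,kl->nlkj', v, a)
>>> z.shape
(7, 3)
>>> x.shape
(7, 5, 3)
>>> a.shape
(3, 3)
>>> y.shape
(5, 3)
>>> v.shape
(7, 3, 5)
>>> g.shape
(7,)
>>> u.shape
(5, 7)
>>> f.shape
(7, 3, 3, 5)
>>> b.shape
(7,)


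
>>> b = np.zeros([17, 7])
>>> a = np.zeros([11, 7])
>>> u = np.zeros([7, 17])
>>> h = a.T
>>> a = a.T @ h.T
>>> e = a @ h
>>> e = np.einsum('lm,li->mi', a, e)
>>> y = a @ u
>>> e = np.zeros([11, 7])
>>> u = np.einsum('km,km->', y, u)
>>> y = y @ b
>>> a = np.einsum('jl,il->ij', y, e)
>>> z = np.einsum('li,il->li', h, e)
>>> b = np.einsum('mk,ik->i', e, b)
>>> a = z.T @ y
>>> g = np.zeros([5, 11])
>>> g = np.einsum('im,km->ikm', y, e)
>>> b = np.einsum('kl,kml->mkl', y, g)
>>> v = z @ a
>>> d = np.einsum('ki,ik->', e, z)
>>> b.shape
(11, 7, 7)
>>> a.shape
(11, 7)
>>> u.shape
()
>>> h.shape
(7, 11)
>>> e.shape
(11, 7)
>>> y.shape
(7, 7)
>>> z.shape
(7, 11)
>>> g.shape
(7, 11, 7)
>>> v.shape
(7, 7)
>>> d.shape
()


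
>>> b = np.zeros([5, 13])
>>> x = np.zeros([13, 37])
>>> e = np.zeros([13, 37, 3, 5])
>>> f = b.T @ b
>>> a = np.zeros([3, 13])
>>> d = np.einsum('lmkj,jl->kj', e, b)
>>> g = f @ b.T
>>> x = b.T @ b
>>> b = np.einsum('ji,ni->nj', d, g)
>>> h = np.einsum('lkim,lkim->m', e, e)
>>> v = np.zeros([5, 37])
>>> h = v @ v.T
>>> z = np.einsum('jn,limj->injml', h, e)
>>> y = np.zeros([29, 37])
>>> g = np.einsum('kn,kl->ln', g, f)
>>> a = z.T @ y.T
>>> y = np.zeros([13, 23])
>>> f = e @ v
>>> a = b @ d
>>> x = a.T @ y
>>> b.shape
(13, 3)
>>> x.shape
(5, 23)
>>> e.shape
(13, 37, 3, 5)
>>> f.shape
(13, 37, 3, 37)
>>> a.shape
(13, 5)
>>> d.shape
(3, 5)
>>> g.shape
(13, 5)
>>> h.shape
(5, 5)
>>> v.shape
(5, 37)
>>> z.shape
(37, 5, 5, 3, 13)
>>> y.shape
(13, 23)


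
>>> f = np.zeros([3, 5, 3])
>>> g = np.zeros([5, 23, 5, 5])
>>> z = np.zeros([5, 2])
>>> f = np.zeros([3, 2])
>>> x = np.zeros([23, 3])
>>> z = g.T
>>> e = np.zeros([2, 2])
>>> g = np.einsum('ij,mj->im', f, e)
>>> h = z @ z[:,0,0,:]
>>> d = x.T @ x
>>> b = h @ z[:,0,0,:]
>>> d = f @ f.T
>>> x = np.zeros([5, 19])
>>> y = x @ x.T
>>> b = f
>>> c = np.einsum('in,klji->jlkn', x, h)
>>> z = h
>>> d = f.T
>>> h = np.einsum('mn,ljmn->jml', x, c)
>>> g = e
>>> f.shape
(3, 2)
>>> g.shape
(2, 2)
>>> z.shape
(5, 5, 23, 5)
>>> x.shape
(5, 19)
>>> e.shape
(2, 2)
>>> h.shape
(5, 5, 23)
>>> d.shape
(2, 3)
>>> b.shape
(3, 2)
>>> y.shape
(5, 5)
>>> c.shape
(23, 5, 5, 19)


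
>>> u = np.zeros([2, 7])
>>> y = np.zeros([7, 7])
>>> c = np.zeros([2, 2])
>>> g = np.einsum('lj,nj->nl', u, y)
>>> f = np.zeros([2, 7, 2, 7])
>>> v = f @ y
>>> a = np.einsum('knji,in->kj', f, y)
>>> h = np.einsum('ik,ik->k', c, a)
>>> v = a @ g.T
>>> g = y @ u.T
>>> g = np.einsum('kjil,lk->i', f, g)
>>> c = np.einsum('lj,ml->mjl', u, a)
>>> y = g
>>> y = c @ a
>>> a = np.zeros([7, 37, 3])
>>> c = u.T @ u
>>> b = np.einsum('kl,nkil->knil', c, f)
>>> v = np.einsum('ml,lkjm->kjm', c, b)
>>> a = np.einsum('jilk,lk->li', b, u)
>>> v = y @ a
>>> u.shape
(2, 7)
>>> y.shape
(2, 7, 2)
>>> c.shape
(7, 7)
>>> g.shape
(2,)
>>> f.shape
(2, 7, 2, 7)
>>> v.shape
(2, 7, 2)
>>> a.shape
(2, 2)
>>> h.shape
(2,)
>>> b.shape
(7, 2, 2, 7)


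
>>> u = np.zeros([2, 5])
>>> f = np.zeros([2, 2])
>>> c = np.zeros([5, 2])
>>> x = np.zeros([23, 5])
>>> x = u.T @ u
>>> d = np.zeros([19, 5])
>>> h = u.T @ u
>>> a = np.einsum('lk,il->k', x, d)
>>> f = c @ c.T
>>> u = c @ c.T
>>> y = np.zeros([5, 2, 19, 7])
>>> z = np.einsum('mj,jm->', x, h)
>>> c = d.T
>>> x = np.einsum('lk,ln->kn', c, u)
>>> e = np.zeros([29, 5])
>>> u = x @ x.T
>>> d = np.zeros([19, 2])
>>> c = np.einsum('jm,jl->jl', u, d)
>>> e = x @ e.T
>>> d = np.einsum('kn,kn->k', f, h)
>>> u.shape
(19, 19)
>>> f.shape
(5, 5)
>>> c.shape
(19, 2)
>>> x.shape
(19, 5)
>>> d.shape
(5,)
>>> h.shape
(5, 5)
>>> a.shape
(5,)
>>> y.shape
(5, 2, 19, 7)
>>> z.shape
()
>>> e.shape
(19, 29)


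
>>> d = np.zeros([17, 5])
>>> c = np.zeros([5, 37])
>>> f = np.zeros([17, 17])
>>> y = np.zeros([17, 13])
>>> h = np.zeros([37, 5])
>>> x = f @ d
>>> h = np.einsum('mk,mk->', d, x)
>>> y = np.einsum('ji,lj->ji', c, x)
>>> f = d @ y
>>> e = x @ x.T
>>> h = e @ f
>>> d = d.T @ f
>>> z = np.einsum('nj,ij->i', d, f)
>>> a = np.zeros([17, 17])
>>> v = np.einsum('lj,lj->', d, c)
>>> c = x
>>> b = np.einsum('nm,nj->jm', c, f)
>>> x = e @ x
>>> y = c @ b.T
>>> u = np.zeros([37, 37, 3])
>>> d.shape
(5, 37)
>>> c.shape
(17, 5)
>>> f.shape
(17, 37)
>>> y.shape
(17, 37)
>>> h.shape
(17, 37)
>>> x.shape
(17, 5)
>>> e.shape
(17, 17)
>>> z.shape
(17,)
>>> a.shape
(17, 17)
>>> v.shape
()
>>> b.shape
(37, 5)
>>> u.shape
(37, 37, 3)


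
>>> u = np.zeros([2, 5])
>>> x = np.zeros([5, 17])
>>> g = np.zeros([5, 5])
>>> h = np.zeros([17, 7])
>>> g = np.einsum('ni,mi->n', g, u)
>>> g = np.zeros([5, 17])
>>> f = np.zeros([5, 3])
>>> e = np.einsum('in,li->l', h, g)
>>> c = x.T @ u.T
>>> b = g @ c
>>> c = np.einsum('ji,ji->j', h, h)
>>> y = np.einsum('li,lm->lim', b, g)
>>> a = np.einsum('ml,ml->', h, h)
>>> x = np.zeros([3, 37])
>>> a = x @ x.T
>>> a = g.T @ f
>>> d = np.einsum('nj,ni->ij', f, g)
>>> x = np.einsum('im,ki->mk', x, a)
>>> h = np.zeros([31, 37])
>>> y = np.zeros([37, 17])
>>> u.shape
(2, 5)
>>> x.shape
(37, 17)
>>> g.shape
(5, 17)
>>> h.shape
(31, 37)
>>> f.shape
(5, 3)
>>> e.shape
(5,)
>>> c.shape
(17,)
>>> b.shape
(5, 2)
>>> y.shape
(37, 17)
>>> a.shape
(17, 3)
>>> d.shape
(17, 3)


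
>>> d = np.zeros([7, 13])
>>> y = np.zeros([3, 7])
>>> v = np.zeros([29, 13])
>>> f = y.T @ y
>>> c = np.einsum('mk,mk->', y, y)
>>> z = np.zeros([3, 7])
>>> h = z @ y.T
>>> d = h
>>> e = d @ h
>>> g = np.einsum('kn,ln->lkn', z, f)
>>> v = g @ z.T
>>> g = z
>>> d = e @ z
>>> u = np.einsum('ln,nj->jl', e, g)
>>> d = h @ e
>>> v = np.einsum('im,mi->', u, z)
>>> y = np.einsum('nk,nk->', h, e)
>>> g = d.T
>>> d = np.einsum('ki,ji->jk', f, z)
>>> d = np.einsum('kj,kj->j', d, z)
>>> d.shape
(7,)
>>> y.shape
()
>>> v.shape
()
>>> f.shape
(7, 7)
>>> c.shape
()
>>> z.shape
(3, 7)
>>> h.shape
(3, 3)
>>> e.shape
(3, 3)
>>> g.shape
(3, 3)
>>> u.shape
(7, 3)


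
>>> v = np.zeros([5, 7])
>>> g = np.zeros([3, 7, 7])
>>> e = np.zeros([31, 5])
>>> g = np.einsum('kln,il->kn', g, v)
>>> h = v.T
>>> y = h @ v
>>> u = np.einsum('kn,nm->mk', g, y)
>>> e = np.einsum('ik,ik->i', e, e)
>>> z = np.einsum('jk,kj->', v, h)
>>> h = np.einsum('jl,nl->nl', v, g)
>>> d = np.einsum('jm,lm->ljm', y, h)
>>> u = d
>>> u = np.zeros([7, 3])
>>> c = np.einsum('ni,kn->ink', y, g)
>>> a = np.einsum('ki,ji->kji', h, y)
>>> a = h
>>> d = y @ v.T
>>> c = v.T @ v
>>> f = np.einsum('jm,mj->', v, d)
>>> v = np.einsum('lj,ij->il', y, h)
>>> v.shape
(3, 7)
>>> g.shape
(3, 7)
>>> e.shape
(31,)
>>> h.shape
(3, 7)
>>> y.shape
(7, 7)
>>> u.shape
(7, 3)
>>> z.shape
()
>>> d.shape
(7, 5)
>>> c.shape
(7, 7)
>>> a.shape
(3, 7)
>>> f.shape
()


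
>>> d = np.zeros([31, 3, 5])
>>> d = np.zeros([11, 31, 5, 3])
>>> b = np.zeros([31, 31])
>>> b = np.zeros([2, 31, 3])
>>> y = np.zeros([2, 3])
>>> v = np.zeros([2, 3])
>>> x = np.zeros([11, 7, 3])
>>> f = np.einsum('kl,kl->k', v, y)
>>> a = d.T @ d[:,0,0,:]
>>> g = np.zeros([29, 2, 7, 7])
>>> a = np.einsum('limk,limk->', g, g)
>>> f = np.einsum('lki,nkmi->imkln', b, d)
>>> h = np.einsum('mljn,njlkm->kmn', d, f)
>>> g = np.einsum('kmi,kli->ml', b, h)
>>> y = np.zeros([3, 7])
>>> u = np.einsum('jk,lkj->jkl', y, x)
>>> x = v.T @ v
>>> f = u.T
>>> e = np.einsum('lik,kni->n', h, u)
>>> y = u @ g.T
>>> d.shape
(11, 31, 5, 3)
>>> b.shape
(2, 31, 3)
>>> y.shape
(3, 7, 31)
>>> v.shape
(2, 3)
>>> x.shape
(3, 3)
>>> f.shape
(11, 7, 3)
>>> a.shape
()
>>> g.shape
(31, 11)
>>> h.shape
(2, 11, 3)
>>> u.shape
(3, 7, 11)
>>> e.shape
(7,)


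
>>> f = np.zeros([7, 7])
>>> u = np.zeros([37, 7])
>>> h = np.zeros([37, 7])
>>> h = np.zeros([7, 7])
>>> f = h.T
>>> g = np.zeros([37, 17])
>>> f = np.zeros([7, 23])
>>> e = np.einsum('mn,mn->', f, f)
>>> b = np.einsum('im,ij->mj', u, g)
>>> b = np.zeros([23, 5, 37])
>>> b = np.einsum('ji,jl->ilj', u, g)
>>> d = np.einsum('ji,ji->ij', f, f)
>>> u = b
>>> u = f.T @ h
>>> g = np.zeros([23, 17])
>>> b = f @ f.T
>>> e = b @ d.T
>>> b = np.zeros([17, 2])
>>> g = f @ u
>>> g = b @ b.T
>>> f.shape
(7, 23)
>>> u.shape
(23, 7)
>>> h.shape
(7, 7)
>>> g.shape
(17, 17)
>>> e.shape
(7, 23)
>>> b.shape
(17, 2)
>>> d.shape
(23, 7)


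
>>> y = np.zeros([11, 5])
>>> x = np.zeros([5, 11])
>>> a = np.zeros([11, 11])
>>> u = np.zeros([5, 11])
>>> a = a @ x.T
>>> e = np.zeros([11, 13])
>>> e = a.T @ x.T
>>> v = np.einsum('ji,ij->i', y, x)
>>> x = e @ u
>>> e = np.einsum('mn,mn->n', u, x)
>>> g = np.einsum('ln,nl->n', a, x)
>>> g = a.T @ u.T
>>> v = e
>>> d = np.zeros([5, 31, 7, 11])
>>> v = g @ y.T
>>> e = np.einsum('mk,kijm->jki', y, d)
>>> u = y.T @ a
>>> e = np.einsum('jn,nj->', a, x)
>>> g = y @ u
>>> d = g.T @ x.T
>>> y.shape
(11, 5)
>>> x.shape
(5, 11)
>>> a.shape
(11, 5)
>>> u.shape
(5, 5)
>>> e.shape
()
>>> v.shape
(5, 11)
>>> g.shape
(11, 5)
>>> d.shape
(5, 5)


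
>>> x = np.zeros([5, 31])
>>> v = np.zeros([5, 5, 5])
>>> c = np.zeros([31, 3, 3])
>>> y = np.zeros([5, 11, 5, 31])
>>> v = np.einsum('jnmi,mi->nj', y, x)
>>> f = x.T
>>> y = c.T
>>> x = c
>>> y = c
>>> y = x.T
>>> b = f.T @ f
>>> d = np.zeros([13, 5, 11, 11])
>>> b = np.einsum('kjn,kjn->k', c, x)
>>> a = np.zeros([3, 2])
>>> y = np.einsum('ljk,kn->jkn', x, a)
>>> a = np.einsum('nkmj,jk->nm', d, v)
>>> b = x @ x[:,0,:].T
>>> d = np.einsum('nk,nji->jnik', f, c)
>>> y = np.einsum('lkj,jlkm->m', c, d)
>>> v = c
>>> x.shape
(31, 3, 3)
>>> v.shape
(31, 3, 3)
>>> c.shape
(31, 3, 3)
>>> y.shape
(5,)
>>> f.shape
(31, 5)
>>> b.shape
(31, 3, 31)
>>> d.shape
(3, 31, 3, 5)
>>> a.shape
(13, 11)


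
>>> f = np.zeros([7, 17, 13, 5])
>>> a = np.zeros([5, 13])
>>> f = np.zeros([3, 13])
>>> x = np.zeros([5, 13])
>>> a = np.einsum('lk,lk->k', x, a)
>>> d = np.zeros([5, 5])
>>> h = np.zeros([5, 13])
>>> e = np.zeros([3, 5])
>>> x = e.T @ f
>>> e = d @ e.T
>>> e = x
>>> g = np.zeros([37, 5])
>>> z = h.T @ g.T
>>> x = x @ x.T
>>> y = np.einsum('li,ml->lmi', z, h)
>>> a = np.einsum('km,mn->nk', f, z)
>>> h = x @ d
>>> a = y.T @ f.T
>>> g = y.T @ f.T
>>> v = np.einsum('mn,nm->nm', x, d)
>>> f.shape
(3, 13)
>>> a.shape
(37, 5, 3)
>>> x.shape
(5, 5)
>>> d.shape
(5, 5)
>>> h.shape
(5, 5)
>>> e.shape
(5, 13)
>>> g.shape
(37, 5, 3)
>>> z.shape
(13, 37)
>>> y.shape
(13, 5, 37)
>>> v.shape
(5, 5)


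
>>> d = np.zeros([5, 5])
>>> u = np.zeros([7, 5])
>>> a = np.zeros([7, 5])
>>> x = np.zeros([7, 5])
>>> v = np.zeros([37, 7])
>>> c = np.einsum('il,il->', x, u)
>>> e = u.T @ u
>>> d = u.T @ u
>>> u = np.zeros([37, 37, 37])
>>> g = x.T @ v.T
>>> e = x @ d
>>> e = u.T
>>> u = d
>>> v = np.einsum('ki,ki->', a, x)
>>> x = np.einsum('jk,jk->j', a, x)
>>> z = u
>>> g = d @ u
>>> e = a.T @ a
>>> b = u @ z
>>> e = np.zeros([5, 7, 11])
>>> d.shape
(5, 5)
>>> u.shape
(5, 5)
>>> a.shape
(7, 5)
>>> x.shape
(7,)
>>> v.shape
()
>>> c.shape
()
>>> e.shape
(5, 7, 11)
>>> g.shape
(5, 5)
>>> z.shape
(5, 5)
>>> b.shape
(5, 5)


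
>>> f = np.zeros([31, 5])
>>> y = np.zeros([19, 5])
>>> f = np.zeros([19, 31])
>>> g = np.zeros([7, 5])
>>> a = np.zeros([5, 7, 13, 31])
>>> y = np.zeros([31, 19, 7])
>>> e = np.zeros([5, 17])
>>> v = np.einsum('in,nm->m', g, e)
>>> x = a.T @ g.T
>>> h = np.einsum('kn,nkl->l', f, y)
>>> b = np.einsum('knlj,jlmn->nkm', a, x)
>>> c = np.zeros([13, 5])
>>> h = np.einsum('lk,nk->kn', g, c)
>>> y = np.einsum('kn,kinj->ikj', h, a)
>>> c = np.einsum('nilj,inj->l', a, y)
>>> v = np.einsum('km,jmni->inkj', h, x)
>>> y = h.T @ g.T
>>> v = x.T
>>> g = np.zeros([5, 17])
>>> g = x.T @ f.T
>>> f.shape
(19, 31)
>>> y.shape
(13, 7)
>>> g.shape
(7, 7, 13, 19)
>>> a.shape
(5, 7, 13, 31)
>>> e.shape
(5, 17)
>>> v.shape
(7, 7, 13, 31)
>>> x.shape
(31, 13, 7, 7)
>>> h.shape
(5, 13)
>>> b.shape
(7, 5, 7)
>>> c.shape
(13,)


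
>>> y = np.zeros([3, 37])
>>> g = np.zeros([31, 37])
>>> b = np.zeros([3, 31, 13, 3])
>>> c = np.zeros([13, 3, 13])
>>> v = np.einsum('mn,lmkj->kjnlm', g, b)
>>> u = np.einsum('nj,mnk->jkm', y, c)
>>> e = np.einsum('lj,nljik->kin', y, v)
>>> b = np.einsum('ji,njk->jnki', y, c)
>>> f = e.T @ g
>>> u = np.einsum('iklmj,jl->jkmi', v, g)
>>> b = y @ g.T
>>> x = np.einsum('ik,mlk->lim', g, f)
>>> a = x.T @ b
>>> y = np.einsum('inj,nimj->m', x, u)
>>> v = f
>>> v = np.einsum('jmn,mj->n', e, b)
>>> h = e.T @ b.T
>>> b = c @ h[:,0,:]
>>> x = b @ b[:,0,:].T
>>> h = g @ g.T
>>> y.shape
(3,)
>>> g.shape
(31, 37)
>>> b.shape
(13, 3, 3)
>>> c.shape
(13, 3, 13)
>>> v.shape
(13,)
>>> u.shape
(31, 3, 3, 13)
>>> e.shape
(31, 3, 13)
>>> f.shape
(13, 3, 37)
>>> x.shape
(13, 3, 13)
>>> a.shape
(13, 31, 31)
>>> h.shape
(31, 31)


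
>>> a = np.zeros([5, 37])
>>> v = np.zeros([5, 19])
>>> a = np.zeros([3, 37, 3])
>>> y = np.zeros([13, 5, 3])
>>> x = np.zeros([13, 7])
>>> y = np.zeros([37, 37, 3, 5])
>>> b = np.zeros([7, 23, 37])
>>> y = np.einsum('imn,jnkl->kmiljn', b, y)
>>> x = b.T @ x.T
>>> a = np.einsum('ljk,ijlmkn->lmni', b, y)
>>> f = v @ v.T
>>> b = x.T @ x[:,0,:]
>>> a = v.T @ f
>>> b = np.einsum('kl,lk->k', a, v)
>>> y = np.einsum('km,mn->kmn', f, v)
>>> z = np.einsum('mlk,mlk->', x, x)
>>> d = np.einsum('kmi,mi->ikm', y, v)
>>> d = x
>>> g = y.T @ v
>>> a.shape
(19, 5)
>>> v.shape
(5, 19)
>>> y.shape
(5, 5, 19)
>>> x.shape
(37, 23, 13)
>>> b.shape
(19,)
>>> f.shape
(5, 5)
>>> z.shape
()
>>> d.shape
(37, 23, 13)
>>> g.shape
(19, 5, 19)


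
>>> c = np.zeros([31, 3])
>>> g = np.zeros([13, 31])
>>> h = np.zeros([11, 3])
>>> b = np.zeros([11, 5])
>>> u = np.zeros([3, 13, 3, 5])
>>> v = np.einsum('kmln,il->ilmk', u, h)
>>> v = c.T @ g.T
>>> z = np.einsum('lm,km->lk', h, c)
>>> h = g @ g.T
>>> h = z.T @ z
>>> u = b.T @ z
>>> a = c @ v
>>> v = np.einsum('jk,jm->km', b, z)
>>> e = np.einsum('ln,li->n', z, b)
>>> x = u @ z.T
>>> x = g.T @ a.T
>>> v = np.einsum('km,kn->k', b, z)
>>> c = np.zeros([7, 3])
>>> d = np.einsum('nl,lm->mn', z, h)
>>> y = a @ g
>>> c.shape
(7, 3)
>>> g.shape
(13, 31)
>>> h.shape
(31, 31)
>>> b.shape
(11, 5)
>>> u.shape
(5, 31)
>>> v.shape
(11,)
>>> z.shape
(11, 31)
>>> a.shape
(31, 13)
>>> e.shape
(31,)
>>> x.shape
(31, 31)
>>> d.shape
(31, 11)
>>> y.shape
(31, 31)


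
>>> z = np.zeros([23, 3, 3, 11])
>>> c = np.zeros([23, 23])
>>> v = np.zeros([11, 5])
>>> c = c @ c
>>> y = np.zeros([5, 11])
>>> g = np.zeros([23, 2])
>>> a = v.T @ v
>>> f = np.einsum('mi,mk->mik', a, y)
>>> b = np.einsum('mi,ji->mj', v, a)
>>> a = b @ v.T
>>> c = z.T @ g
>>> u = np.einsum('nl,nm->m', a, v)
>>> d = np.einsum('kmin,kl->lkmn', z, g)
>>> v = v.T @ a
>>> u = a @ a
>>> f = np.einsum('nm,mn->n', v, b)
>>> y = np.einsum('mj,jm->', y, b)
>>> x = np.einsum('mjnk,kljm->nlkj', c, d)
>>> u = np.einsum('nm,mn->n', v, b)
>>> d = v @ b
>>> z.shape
(23, 3, 3, 11)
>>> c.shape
(11, 3, 3, 2)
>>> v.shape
(5, 11)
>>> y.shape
()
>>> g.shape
(23, 2)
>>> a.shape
(11, 11)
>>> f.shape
(5,)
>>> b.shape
(11, 5)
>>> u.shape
(5,)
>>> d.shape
(5, 5)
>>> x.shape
(3, 23, 2, 3)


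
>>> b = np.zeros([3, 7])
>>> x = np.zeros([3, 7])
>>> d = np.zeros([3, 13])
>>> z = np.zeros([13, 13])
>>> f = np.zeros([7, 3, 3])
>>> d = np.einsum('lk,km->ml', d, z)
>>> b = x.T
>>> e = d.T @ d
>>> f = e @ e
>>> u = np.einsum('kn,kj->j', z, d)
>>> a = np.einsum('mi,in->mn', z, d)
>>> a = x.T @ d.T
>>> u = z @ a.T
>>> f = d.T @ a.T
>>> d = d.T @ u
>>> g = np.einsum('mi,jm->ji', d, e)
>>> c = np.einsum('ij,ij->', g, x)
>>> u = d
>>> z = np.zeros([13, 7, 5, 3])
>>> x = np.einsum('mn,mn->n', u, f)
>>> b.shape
(7, 3)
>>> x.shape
(7,)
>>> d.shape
(3, 7)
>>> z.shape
(13, 7, 5, 3)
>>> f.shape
(3, 7)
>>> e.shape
(3, 3)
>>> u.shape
(3, 7)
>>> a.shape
(7, 13)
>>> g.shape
(3, 7)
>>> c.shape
()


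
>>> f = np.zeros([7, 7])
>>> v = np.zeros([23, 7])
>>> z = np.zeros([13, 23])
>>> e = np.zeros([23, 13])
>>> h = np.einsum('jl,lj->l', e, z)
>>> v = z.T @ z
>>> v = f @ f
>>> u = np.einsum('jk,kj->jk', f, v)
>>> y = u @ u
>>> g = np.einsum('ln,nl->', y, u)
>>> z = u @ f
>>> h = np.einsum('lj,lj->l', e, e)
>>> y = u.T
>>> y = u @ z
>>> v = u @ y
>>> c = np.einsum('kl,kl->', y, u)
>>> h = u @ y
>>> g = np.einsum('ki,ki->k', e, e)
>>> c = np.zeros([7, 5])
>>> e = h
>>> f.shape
(7, 7)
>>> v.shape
(7, 7)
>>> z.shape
(7, 7)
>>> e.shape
(7, 7)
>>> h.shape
(7, 7)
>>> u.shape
(7, 7)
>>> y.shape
(7, 7)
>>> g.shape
(23,)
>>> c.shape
(7, 5)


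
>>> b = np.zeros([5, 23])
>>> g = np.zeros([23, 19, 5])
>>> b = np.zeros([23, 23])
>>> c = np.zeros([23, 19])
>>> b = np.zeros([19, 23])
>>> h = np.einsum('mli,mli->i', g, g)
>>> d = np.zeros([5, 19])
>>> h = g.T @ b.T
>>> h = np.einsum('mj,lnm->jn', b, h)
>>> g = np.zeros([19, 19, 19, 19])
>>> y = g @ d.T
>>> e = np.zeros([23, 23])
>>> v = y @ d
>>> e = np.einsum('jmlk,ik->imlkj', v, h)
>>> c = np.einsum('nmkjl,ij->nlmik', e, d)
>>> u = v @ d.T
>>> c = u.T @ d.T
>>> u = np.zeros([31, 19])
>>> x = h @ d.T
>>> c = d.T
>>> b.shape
(19, 23)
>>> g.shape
(19, 19, 19, 19)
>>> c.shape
(19, 5)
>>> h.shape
(23, 19)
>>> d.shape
(5, 19)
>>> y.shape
(19, 19, 19, 5)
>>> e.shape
(23, 19, 19, 19, 19)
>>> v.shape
(19, 19, 19, 19)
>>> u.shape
(31, 19)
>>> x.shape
(23, 5)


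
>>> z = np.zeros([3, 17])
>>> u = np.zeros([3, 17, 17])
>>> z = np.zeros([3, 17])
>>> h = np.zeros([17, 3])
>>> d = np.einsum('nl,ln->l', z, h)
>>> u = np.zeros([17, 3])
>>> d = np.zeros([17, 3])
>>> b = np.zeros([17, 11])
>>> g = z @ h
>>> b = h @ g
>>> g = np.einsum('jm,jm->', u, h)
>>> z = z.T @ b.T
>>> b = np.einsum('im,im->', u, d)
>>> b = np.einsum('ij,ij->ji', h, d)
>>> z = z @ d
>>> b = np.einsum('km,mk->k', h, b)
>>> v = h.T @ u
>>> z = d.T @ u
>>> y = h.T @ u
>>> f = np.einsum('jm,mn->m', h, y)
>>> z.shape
(3, 3)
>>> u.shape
(17, 3)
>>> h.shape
(17, 3)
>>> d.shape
(17, 3)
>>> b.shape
(17,)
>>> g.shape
()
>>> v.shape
(3, 3)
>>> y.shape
(3, 3)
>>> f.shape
(3,)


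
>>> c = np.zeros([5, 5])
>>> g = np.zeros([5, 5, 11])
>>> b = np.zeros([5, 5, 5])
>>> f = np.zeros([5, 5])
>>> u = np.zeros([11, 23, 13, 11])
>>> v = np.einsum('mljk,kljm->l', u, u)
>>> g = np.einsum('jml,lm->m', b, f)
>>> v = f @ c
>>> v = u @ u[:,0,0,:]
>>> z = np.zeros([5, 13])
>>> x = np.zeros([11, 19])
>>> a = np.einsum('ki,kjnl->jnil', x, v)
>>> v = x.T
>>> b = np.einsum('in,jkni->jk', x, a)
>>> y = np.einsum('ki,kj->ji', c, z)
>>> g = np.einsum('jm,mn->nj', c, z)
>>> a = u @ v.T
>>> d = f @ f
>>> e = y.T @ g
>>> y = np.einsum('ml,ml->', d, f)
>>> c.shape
(5, 5)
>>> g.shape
(13, 5)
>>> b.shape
(23, 13)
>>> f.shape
(5, 5)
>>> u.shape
(11, 23, 13, 11)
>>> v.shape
(19, 11)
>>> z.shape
(5, 13)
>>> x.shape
(11, 19)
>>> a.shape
(11, 23, 13, 19)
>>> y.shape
()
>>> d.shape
(5, 5)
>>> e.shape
(5, 5)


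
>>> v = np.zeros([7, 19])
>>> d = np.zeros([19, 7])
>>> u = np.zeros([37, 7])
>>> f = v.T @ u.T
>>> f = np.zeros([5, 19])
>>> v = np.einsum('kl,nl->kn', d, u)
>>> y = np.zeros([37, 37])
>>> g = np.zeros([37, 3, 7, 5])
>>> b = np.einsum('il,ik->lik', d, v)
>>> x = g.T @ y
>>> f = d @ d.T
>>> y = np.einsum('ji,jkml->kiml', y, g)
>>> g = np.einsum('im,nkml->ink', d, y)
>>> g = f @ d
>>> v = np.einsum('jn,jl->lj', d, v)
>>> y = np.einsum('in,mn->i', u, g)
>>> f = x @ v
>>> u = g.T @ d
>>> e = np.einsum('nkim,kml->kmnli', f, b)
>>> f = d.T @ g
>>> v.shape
(37, 19)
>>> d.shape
(19, 7)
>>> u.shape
(7, 7)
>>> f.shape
(7, 7)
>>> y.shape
(37,)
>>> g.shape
(19, 7)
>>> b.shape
(7, 19, 37)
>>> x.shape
(5, 7, 3, 37)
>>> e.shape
(7, 19, 5, 37, 3)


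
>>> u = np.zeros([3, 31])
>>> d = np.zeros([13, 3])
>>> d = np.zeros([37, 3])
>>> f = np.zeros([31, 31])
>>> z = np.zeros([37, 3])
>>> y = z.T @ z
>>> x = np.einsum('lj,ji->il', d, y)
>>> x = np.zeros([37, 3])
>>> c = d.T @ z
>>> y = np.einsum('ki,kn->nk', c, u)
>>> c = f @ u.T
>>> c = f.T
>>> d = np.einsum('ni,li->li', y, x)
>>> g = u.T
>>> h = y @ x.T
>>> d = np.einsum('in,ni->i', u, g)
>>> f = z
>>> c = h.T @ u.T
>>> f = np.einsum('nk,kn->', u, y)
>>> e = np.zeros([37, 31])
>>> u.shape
(3, 31)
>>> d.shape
(3,)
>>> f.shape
()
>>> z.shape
(37, 3)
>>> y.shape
(31, 3)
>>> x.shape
(37, 3)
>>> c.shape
(37, 3)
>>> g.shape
(31, 3)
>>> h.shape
(31, 37)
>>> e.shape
(37, 31)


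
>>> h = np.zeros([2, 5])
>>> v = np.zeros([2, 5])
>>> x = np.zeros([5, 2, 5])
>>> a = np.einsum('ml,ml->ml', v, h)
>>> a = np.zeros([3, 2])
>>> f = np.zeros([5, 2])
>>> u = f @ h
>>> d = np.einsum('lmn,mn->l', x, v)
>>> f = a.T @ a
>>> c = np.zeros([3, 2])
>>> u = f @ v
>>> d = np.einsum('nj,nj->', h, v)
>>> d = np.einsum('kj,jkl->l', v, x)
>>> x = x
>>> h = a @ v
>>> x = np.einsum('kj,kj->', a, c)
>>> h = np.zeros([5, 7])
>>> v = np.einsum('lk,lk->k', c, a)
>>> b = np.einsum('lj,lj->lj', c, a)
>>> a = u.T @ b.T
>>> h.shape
(5, 7)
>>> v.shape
(2,)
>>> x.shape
()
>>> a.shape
(5, 3)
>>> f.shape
(2, 2)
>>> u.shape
(2, 5)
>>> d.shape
(5,)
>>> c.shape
(3, 2)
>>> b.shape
(3, 2)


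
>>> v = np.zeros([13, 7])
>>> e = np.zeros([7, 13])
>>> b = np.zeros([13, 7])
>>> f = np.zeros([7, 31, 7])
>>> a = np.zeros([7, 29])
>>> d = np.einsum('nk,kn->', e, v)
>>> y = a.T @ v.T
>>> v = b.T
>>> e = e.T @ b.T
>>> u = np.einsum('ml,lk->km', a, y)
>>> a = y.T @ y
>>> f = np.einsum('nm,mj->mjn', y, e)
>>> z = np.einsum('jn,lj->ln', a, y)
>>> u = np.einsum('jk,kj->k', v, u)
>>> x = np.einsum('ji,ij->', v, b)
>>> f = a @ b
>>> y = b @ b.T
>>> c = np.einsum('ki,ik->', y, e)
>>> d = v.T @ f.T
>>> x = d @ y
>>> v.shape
(7, 13)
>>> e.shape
(13, 13)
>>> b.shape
(13, 7)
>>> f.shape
(13, 7)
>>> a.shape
(13, 13)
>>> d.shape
(13, 13)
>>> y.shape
(13, 13)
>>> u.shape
(13,)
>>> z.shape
(29, 13)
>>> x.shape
(13, 13)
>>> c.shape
()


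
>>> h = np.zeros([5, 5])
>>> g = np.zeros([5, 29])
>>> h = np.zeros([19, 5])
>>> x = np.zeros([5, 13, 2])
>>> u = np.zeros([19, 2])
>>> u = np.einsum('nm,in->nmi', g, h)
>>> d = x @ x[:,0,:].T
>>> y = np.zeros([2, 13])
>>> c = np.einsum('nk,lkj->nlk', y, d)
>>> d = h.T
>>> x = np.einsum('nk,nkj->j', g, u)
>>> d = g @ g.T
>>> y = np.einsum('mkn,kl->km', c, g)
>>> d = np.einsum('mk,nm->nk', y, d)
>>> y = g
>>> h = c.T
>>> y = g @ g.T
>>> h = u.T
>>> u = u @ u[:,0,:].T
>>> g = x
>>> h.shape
(19, 29, 5)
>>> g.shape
(19,)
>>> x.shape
(19,)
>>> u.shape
(5, 29, 5)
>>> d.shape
(5, 2)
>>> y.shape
(5, 5)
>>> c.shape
(2, 5, 13)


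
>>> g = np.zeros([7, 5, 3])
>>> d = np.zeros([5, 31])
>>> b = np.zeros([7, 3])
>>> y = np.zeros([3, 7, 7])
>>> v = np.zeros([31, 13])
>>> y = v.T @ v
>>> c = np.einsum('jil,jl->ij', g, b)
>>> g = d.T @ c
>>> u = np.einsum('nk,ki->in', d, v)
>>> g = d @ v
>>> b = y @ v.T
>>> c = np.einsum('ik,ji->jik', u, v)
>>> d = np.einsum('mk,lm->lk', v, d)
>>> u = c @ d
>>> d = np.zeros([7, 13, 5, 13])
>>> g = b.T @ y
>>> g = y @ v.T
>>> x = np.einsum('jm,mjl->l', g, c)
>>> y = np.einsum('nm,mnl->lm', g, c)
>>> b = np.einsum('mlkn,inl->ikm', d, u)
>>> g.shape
(13, 31)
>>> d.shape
(7, 13, 5, 13)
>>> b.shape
(31, 5, 7)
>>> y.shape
(5, 31)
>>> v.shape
(31, 13)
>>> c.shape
(31, 13, 5)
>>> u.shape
(31, 13, 13)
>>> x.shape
(5,)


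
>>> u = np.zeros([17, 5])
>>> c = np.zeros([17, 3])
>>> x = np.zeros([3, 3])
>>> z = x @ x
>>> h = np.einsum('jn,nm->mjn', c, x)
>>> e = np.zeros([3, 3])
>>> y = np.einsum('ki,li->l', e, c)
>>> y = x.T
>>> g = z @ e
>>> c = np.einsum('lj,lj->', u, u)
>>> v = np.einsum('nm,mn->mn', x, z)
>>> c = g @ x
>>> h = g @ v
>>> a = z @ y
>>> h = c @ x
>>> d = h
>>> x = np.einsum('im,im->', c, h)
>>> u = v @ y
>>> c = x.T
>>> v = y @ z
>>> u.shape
(3, 3)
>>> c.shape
()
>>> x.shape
()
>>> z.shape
(3, 3)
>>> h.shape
(3, 3)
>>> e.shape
(3, 3)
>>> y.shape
(3, 3)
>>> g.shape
(3, 3)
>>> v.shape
(3, 3)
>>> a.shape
(3, 3)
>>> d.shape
(3, 3)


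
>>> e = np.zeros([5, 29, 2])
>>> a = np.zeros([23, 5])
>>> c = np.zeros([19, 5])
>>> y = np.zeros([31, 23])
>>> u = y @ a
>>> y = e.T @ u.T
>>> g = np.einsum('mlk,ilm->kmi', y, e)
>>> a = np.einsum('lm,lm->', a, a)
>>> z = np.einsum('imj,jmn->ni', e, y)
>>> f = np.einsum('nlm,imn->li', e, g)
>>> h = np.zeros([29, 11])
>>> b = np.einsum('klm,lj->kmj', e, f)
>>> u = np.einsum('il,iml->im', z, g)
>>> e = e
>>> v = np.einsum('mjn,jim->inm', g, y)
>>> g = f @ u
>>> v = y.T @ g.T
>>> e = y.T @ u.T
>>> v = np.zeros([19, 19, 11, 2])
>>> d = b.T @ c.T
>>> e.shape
(31, 29, 31)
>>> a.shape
()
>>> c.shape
(19, 5)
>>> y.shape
(2, 29, 31)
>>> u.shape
(31, 2)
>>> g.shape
(29, 2)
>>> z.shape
(31, 5)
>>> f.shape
(29, 31)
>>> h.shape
(29, 11)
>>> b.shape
(5, 2, 31)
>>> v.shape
(19, 19, 11, 2)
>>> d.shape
(31, 2, 19)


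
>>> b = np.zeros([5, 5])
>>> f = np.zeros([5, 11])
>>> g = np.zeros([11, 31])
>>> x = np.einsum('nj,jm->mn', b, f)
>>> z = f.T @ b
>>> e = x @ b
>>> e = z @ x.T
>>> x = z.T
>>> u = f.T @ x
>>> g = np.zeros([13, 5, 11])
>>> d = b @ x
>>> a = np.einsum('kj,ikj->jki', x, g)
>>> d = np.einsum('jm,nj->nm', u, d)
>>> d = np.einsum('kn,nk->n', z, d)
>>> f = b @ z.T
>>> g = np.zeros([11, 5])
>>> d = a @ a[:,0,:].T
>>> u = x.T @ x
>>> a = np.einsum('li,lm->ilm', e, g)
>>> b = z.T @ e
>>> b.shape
(5, 11)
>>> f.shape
(5, 11)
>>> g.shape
(11, 5)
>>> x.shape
(5, 11)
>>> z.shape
(11, 5)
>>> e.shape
(11, 11)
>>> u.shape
(11, 11)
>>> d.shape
(11, 5, 11)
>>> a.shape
(11, 11, 5)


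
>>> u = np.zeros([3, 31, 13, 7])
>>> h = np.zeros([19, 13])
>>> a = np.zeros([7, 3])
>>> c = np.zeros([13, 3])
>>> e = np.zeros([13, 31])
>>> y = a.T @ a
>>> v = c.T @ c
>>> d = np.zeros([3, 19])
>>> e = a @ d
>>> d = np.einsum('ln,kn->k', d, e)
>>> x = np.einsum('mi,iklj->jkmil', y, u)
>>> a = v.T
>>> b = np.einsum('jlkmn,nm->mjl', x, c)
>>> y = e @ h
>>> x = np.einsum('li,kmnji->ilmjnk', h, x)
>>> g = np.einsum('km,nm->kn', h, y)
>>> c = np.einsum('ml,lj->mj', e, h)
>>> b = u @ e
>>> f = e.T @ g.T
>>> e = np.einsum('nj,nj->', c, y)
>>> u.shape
(3, 31, 13, 7)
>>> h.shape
(19, 13)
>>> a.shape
(3, 3)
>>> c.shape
(7, 13)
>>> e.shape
()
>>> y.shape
(7, 13)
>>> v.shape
(3, 3)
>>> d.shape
(7,)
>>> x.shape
(13, 19, 31, 3, 3, 7)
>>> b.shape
(3, 31, 13, 19)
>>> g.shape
(19, 7)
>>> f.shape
(19, 19)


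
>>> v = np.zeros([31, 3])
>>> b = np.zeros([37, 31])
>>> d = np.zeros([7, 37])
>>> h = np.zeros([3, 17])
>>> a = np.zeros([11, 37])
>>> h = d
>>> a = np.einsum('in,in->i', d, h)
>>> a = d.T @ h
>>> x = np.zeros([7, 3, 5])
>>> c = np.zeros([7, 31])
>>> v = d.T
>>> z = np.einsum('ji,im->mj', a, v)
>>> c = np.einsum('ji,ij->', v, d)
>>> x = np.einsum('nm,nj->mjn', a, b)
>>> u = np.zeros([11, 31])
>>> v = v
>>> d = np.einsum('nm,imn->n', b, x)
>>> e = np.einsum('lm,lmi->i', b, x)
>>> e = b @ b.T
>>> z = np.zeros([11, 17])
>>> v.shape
(37, 7)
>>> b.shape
(37, 31)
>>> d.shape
(37,)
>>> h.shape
(7, 37)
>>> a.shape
(37, 37)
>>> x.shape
(37, 31, 37)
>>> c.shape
()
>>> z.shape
(11, 17)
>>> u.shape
(11, 31)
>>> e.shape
(37, 37)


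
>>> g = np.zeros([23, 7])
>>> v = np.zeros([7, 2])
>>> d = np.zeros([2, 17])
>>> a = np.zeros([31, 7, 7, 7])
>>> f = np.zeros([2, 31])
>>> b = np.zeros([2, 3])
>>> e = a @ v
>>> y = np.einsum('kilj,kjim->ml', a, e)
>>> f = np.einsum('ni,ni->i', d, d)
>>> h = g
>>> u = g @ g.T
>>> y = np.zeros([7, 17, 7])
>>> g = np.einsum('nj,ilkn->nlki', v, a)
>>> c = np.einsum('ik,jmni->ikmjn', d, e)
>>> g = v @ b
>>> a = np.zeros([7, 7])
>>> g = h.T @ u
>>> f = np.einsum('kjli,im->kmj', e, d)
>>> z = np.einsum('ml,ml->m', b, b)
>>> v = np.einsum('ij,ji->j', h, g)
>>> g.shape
(7, 23)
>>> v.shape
(7,)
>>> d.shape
(2, 17)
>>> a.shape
(7, 7)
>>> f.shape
(31, 17, 7)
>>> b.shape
(2, 3)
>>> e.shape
(31, 7, 7, 2)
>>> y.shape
(7, 17, 7)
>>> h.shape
(23, 7)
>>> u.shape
(23, 23)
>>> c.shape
(2, 17, 7, 31, 7)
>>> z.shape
(2,)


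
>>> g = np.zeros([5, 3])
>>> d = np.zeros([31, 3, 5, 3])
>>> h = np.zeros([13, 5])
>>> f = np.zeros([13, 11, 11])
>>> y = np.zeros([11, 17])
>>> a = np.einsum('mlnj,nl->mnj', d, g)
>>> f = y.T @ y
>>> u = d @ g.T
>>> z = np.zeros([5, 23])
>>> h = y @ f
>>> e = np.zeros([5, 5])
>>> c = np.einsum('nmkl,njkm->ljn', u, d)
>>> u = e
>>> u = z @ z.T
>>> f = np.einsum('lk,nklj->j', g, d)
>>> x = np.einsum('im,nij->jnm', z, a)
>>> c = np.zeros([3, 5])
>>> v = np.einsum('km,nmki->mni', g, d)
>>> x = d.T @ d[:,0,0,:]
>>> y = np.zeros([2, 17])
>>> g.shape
(5, 3)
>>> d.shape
(31, 3, 5, 3)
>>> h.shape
(11, 17)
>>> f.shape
(3,)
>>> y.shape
(2, 17)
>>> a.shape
(31, 5, 3)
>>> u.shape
(5, 5)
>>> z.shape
(5, 23)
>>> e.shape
(5, 5)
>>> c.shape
(3, 5)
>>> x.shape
(3, 5, 3, 3)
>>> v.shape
(3, 31, 3)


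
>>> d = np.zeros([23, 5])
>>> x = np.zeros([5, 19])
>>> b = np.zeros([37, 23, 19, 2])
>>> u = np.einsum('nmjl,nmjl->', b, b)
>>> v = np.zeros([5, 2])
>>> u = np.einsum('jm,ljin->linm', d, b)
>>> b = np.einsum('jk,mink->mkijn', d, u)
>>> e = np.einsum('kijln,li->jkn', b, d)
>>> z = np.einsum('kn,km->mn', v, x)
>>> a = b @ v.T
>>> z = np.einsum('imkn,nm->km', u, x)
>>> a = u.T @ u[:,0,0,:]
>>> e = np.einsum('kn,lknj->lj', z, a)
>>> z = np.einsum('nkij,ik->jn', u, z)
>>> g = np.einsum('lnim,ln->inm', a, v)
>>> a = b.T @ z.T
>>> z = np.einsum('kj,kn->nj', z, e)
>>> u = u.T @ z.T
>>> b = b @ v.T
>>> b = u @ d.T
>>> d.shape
(23, 5)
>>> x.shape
(5, 19)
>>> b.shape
(5, 2, 19, 23)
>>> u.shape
(5, 2, 19, 5)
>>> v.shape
(5, 2)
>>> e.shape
(5, 5)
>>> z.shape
(5, 37)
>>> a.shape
(2, 23, 19, 5, 5)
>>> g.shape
(19, 2, 5)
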